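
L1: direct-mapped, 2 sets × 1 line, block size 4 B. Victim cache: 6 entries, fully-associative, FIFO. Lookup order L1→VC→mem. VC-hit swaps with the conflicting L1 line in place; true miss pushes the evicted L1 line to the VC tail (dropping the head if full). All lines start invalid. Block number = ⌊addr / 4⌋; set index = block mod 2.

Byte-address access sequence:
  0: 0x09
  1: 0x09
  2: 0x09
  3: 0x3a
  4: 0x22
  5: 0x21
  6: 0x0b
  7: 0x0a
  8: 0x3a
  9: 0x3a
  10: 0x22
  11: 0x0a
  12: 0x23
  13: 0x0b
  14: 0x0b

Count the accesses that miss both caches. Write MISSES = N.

MISSES = 3

#0 0x9→b2/s0 MISS; vc=[]
#1 0x9→b2/s0 L1-HIT; vc=[]
#2 0x9→b2/s0 L1-HIT; vc=[]
#3 0x3a→b14/s0 MISS; vc=[2]
#4 0x22→b8/s0 MISS; vc=[2,14]
#5 0x21→b8/s0 L1-HIT; vc=[2,14]
#6 0xb→b2/s0 VC-HIT; vc=[8,14]
#7 0xa→b2/s0 L1-HIT; vc=[8,14]
#8 0x3a→b14/s0 VC-HIT; vc=[8,2]
#9 0x3a→b14/s0 L1-HIT; vc=[8,2]
#10 0x22→b8/s0 VC-HIT; vc=[14,2]
#11 0xa→b2/s0 VC-HIT; vc=[14,8]
#12 0x23→b8/s0 VC-HIT; vc=[14,2]
#13 0xb→b2/s0 VC-HIT; vc=[14,8]
#14 0xb→b2/s0 L1-HIT; vc=[14,8]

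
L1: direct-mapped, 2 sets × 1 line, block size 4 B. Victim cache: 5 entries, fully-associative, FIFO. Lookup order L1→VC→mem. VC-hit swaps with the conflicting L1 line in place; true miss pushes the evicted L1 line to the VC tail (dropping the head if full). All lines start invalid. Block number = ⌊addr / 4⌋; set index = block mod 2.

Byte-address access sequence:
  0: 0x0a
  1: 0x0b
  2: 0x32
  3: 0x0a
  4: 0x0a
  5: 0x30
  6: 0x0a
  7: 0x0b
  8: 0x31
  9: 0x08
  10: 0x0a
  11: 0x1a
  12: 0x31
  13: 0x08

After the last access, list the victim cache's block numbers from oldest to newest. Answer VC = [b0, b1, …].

VC = [6, 12]

  [0] addr=0xa blk=2 s=0: MISS | VC []
  [1] addr=0xb blk=2 s=0: L1-HIT | VC []
  [2] addr=0x32 blk=12 s=0: MISS | VC [2]
  [3] addr=0xa blk=2 s=0: VC-HIT | VC [12]
  [4] addr=0xa blk=2 s=0: L1-HIT | VC [12]
  [5] addr=0x30 blk=12 s=0: VC-HIT | VC [2]
  [6] addr=0xa blk=2 s=0: VC-HIT | VC [12]
  [7] addr=0xb blk=2 s=0: L1-HIT | VC [12]
  [8] addr=0x31 blk=12 s=0: VC-HIT | VC [2]
  [9] addr=0x8 blk=2 s=0: VC-HIT | VC [12]
  [10] addr=0xa blk=2 s=0: L1-HIT | VC [12]
  [11] addr=0x1a blk=6 s=0: MISS | VC [12, 2]
  [12] addr=0x31 blk=12 s=0: VC-HIT | VC [6, 2]
  [13] addr=0x8 blk=2 s=0: VC-HIT | VC [6, 12]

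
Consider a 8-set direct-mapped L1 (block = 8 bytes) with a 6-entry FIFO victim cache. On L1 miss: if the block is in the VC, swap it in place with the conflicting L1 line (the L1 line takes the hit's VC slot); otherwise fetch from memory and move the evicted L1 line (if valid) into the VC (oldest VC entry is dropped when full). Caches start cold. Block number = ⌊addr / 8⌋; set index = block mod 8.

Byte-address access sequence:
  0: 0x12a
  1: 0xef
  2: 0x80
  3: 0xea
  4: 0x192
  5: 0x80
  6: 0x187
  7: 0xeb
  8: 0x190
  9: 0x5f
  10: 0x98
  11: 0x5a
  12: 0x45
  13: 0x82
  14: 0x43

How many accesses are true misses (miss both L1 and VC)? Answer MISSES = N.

MISSES = 8

  [0] addr=0x12a blk=37 s=5: MISS | VC []
  [1] addr=0xef blk=29 s=5: MISS | VC [37]
  [2] addr=0x80 blk=16 s=0: MISS | VC [37]
  [3] addr=0xea blk=29 s=5: L1-HIT | VC [37]
  [4] addr=0x192 blk=50 s=2: MISS | VC [37]
  [5] addr=0x80 blk=16 s=0: L1-HIT | VC [37]
  [6] addr=0x187 blk=48 s=0: MISS | VC [37, 16]
  [7] addr=0xeb blk=29 s=5: L1-HIT | VC [37, 16]
  [8] addr=0x190 blk=50 s=2: L1-HIT | VC [37, 16]
  [9] addr=0x5f blk=11 s=3: MISS | VC [37, 16]
  [10] addr=0x98 blk=19 s=3: MISS | VC [37, 16, 11]
  [11] addr=0x5a blk=11 s=3: VC-HIT | VC [37, 16, 19]
  [12] addr=0x45 blk=8 s=0: MISS | VC [37, 16, 19, 48]
  [13] addr=0x82 blk=16 s=0: VC-HIT | VC [37, 8, 19, 48]
  [14] addr=0x43 blk=8 s=0: VC-HIT | VC [37, 16, 19, 48]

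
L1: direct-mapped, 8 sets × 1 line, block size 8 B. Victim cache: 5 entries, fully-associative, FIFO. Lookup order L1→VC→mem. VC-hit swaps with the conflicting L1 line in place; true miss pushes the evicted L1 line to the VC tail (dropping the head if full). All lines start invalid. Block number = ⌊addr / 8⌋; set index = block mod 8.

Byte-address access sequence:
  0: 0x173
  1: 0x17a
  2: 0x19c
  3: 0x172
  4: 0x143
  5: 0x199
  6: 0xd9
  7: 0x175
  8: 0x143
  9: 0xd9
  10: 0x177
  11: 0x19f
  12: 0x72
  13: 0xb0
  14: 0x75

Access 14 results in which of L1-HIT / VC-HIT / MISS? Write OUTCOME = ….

#0 0x173→b46/s6 MISS; vc=[]
#1 0x17a→b47/s7 MISS; vc=[]
#2 0x19c→b51/s3 MISS; vc=[]
#3 0x172→b46/s6 L1-HIT; vc=[]
#4 0x143→b40/s0 MISS; vc=[]
#5 0x199→b51/s3 L1-HIT; vc=[]
#6 0xd9→b27/s3 MISS; vc=[51]
#7 0x175→b46/s6 L1-HIT; vc=[51]
#8 0x143→b40/s0 L1-HIT; vc=[51]
#9 0xd9→b27/s3 L1-HIT; vc=[51]
#10 0x177→b46/s6 L1-HIT; vc=[51]
#11 0x19f→b51/s3 VC-HIT; vc=[27]
#12 0x72→b14/s6 MISS; vc=[27,46]
#13 0xb0→b22/s6 MISS; vc=[27,46,14]
#14 0x75→b14/s6 VC-HIT; vc=[27,46,22]

OUTCOME = VC-HIT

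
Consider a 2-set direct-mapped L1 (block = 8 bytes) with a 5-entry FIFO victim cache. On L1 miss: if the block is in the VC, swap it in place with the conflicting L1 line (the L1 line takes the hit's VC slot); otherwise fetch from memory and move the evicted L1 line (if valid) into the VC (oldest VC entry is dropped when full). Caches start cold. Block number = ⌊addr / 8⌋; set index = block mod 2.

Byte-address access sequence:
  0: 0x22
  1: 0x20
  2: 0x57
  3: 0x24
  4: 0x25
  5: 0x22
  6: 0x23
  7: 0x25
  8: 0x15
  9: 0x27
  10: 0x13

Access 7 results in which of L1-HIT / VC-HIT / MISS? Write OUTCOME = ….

OUTCOME = L1-HIT

#0 0x22→b4/s0 MISS; vc=[]
#1 0x20→b4/s0 L1-HIT; vc=[]
#2 0x57→b10/s0 MISS; vc=[4]
#3 0x24→b4/s0 VC-HIT; vc=[10]
#4 0x25→b4/s0 L1-HIT; vc=[10]
#5 0x22→b4/s0 L1-HIT; vc=[10]
#6 0x23→b4/s0 L1-HIT; vc=[10]
#7 0x25→b4/s0 L1-HIT; vc=[10]
#8 0x15→b2/s0 MISS; vc=[10,4]
#9 0x27→b4/s0 VC-HIT; vc=[10,2]
#10 0x13→b2/s0 VC-HIT; vc=[10,4]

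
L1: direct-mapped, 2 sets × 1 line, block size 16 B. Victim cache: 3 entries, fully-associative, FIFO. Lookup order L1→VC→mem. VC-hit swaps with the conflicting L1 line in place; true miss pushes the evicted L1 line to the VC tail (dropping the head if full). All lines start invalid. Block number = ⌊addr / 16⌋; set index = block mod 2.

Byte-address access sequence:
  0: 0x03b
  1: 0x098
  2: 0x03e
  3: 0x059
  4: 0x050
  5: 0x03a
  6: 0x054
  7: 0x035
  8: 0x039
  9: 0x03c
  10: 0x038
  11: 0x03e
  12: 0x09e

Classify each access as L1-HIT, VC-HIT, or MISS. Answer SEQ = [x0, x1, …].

  [0] addr=0x3b blk=3 s=1: MISS | VC []
  [1] addr=0x98 blk=9 s=1: MISS | VC [3]
  [2] addr=0x3e blk=3 s=1: VC-HIT | VC [9]
  [3] addr=0x59 blk=5 s=1: MISS | VC [9, 3]
  [4] addr=0x50 blk=5 s=1: L1-HIT | VC [9, 3]
  [5] addr=0x3a blk=3 s=1: VC-HIT | VC [9, 5]
  [6] addr=0x54 blk=5 s=1: VC-HIT | VC [9, 3]
  [7] addr=0x35 blk=3 s=1: VC-HIT | VC [9, 5]
  [8] addr=0x39 blk=3 s=1: L1-HIT | VC [9, 5]
  [9] addr=0x3c blk=3 s=1: L1-HIT | VC [9, 5]
  [10] addr=0x38 blk=3 s=1: L1-HIT | VC [9, 5]
  [11] addr=0x3e blk=3 s=1: L1-HIT | VC [9, 5]
  [12] addr=0x9e blk=9 s=1: VC-HIT | VC [3, 5]

SEQ = [MISS, MISS, VC-HIT, MISS, L1-HIT, VC-HIT, VC-HIT, VC-HIT, L1-HIT, L1-HIT, L1-HIT, L1-HIT, VC-HIT]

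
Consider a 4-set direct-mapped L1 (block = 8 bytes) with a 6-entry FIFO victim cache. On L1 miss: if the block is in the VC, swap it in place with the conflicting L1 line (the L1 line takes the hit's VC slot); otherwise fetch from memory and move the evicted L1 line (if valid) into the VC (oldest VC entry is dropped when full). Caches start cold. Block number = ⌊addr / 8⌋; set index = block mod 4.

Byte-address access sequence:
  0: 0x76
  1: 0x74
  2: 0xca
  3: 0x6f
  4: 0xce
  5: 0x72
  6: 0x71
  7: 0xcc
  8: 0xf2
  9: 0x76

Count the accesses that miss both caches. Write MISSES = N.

MISSES = 4

#0 0x76→b14/s2 MISS; vc=[]
#1 0x74→b14/s2 L1-HIT; vc=[]
#2 0xca→b25/s1 MISS; vc=[]
#3 0x6f→b13/s1 MISS; vc=[25]
#4 0xce→b25/s1 VC-HIT; vc=[13]
#5 0x72→b14/s2 L1-HIT; vc=[13]
#6 0x71→b14/s2 L1-HIT; vc=[13]
#7 0xcc→b25/s1 L1-HIT; vc=[13]
#8 0xf2→b30/s2 MISS; vc=[13,14]
#9 0x76→b14/s2 VC-HIT; vc=[13,30]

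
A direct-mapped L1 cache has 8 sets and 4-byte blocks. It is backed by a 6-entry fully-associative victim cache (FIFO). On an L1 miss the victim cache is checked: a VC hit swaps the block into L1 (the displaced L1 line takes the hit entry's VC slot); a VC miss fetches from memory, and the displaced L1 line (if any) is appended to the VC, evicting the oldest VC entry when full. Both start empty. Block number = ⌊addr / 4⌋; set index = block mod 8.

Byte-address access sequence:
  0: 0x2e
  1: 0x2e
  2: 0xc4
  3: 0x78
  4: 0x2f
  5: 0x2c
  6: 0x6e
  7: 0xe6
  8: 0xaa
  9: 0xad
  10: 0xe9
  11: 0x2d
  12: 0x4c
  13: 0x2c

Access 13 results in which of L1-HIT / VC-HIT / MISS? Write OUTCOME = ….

OUTCOME = VC-HIT

  [0] addr=0x2e blk=11 s=3: MISS | VC []
  [1] addr=0x2e blk=11 s=3: L1-HIT | VC []
  [2] addr=0xc4 blk=49 s=1: MISS | VC []
  [3] addr=0x78 blk=30 s=6: MISS | VC []
  [4] addr=0x2f blk=11 s=3: L1-HIT | VC []
  [5] addr=0x2c blk=11 s=3: L1-HIT | VC []
  [6] addr=0x6e blk=27 s=3: MISS | VC [11]
  [7] addr=0xe6 blk=57 s=1: MISS | VC [11, 49]
  [8] addr=0xaa blk=42 s=2: MISS | VC [11, 49]
  [9] addr=0xad blk=43 s=3: MISS | VC [11, 49, 27]
  [10] addr=0xe9 blk=58 s=2: MISS | VC [11, 49, 27, 42]
  [11] addr=0x2d blk=11 s=3: VC-HIT | VC [43, 49, 27, 42]
  [12] addr=0x4c blk=19 s=3: MISS | VC [43, 49, 27, 42, 11]
  [13] addr=0x2c blk=11 s=3: VC-HIT | VC [43, 49, 27, 42, 19]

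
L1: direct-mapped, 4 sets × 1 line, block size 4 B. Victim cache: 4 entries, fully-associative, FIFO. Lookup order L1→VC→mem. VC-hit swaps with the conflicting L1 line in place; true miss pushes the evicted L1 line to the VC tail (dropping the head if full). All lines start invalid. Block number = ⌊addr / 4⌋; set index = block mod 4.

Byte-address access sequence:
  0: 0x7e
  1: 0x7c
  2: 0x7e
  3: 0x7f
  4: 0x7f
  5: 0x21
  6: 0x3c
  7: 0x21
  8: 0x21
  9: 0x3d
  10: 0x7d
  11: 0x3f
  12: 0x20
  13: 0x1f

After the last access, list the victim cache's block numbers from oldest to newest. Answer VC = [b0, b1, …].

VC = [31, 15]

#0 0x7e→b31/s3 MISS; vc=[]
#1 0x7c→b31/s3 L1-HIT; vc=[]
#2 0x7e→b31/s3 L1-HIT; vc=[]
#3 0x7f→b31/s3 L1-HIT; vc=[]
#4 0x7f→b31/s3 L1-HIT; vc=[]
#5 0x21→b8/s0 MISS; vc=[]
#6 0x3c→b15/s3 MISS; vc=[31]
#7 0x21→b8/s0 L1-HIT; vc=[31]
#8 0x21→b8/s0 L1-HIT; vc=[31]
#9 0x3d→b15/s3 L1-HIT; vc=[31]
#10 0x7d→b31/s3 VC-HIT; vc=[15]
#11 0x3f→b15/s3 VC-HIT; vc=[31]
#12 0x20→b8/s0 L1-HIT; vc=[31]
#13 0x1f→b7/s3 MISS; vc=[31,15]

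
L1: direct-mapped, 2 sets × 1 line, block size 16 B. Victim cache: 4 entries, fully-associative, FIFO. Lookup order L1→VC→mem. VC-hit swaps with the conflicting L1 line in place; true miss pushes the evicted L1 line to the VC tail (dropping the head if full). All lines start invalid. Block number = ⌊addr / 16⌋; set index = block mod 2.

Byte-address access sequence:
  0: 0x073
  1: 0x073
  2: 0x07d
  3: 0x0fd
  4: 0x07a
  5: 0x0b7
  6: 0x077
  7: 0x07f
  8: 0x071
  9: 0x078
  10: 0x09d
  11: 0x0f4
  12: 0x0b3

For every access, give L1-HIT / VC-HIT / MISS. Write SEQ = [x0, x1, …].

#0 0x73→b7/s1 MISS; vc=[]
#1 0x73→b7/s1 L1-HIT; vc=[]
#2 0x7d→b7/s1 L1-HIT; vc=[]
#3 0xfd→b15/s1 MISS; vc=[7]
#4 0x7a→b7/s1 VC-HIT; vc=[15]
#5 0xb7→b11/s1 MISS; vc=[15,7]
#6 0x77→b7/s1 VC-HIT; vc=[15,11]
#7 0x7f→b7/s1 L1-HIT; vc=[15,11]
#8 0x71→b7/s1 L1-HIT; vc=[15,11]
#9 0x78→b7/s1 L1-HIT; vc=[15,11]
#10 0x9d→b9/s1 MISS; vc=[15,11,7]
#11 0xf4→b15/s1 VC-HIT; vc=[9,11,7]
#12 0xb3→b11/s1 VC-HIT; vc=[9,15,7]

SEQ = [MISS, L1-HIT, L1-HIT, MISS, VC-HIT, MISS, VC-HIT, L1-HIT, L1-HIT, L1-HIT, MISS, VC-HIT, VC-HIT]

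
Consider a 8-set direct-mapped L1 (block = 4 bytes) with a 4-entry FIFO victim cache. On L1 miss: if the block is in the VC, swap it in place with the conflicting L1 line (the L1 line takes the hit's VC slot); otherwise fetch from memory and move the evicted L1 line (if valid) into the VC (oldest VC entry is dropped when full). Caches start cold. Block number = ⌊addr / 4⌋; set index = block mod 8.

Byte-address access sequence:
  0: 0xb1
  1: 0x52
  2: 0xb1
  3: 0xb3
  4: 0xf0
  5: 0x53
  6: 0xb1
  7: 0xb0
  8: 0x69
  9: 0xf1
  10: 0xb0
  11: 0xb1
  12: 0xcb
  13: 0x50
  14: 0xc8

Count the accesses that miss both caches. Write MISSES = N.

MISSES = 5

  [0] addr=0xb1 blk=44 s=4: MISS | VC []
  [1] addr=0x52 blk=20 s=4: MISS | VC [44]
  [2] addr=0xb1 blk=44 s=4: VC-HIT | VC [20]
  [3] addr=0xb3 blk=44 s=4: L1-HIT | VC [20]
  [4] addr=0xf0 blk=60 s=4: MISS | VC [20, 44]
  [5] addr=0x53 blk=20 s=4: VC-HIT | VC [60, 44]
  [6] addr=0xb1 blk=44 s=4: VC-HIT | VC [60, 20]
  [7] addr=0xb0 blk=44 s=4: L1-HIT | VC [60, 20]
  [8] addr=0x69 blk=26 s=2: MISS | VC [60, 20]
  [9] addr=0xf1 blk=60 s=4: VC-HIT | VC [44, 20]
  [10] addr=0xb0 blk=44 s=4: VC-HIT | VC [60, 20]
  [11] addr=0xb1 blk=44 s=4: L1-HIT | VC [60, 20]
  [12] addr=0xcb blk=50 s=2: MISS | VC [60, 20, 26]
  [13] addr=0x50 blk=20 s=4: VC-HIT | VC [60, 44, 26]
  [14] addr=0xc8 blk=50 s=2: L1-HIT | VC [60, 44, 26]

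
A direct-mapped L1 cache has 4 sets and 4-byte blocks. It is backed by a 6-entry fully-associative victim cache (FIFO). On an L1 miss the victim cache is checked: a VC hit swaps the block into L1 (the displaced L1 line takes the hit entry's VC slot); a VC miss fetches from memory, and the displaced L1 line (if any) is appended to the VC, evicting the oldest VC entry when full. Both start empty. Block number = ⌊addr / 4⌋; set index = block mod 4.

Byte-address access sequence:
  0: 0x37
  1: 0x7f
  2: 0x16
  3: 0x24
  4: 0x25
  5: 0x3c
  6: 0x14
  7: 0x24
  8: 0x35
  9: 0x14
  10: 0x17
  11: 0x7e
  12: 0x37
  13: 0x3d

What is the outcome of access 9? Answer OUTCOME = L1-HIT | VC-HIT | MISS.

OUTCOME = VC-HIT

0: 0x37 (blk 13, set 1) → MISS  vc=[]
1: 0x7f (blk 31, set 3) → MISS  vc=[]
2: 0x16 (blk 5, set 1) → MISS  vc=[13]
3: 0x24 (blk 9, set 1) → MISS  vc=[13, 5]
4: 0x25 (blk 9, set 1) → L1-HIT  vc=[13, 5]
5: 0x3c (blk 15, set 3) → MISS  vc=[13, 5, 31]
6: 0x14 (blk 5, set 1) → VC-HIT  vc=[13, 9, 31]
7: 0x24 (blk 9, set 1) → VC-HIT  vc=[13, 5, 31]
8: 0x35 (blk 13, set 1) → VC-HIT  vc=[9, 5, 31]
9: 0x14 (blk 5, set 1) → VC-HIT  vc=[9, 13, 31]
10: 0x17 (blk 5, set 1) → L1-HIT  vc=[9, 13, 31]
11: 0x7e (blk 31, set 3) → VC-HIT  vc=[9, 13, 15]
12: 0x37 (blk 13, set 1) → VC-HIT  vc=[9, 5, 15]
13: 0x3d (blk 15, set 3) → VC-HIT  vc=[9, 5, 31]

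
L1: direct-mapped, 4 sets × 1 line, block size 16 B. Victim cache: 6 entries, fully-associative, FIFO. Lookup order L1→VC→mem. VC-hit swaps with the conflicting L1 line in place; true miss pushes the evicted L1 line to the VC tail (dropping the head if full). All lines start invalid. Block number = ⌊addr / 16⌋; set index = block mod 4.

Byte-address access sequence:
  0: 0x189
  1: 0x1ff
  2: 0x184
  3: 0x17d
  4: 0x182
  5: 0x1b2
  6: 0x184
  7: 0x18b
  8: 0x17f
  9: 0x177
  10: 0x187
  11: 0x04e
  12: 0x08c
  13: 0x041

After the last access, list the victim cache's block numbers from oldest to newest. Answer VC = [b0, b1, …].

VC = [31, 27, 24, 8]

  [0] addr=0x189 blk=24 s=0: MISS | VC []
  [1] addr=0x1ff blk=31 s=3: MISS | VC []
  [2] addr=0x184 blk=24 s=0: L1-HIT | VC []
  [3] addr=0x17d blk=23 s=3: MISS | VC [31]
  [4] addr=0x182 blk=24 s=0: L1-HIT | VC [31]
  [5] addr=0x1b2 blk=27 s=3: MISS | VC [31, 23]
  [6] addr=0x184 blk=24 s=0: L1-HIT | VC [31, 23]
  [7] addr=0x18b blk=24 s=0: L1-HIT | VC [31, 23]
  [8] addr=0x17f blk=23 s=3: VC-HIT | VC [31, 27]
  [9] addr=0x177 blk=23 s=3: L1-HIT | VC [31, 27]
  [10] addr=0x187 blk=24 s=0: L1-HIT | VC [31, 27]
  [11] addr=0x4e blk=4 s=0: MISS | VC [31, 27, 24]
  [12] addr=0x8c blk=8 s=0: MISS | VC [31, 27, 24, 4]
  [13] addr=0x41 blk=4 s=0: VC-HIT | VC [31, 27, 24, 8]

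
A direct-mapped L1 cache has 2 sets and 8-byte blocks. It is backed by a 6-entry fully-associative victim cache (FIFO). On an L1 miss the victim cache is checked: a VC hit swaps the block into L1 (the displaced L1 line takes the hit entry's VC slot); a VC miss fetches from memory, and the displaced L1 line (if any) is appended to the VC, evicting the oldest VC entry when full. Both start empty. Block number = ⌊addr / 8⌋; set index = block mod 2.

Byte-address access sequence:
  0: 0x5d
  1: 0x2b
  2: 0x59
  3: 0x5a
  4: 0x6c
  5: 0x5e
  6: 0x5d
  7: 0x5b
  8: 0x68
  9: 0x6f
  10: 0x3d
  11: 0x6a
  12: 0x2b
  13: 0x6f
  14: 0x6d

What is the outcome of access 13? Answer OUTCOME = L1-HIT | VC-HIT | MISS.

0: 0x5d (blk 11, set 1) → MISS  vc=[]
1: 0x2b (blk 5, set 1) → MISS  vc=[11]
2: 0x59 (blk 11, set 1) → VC-HIT  vc=[5]
3: 0x5a (blk 11, set 1) → L1-HIT  vc=[5]
4: 0x6c (blk 13, set 1) → MISS  vc=[5, 11]
5: 0x5e (blk 11, set 1) → VC-HIT  vc=[5, 13]
6: 0x5d (blk 11, set 1) → L1-HIT  vc=[5, 13]
7: 0x5b (blk 11, set 1) → L1-HIT  vc=[5, 13]
8: 0x68 (blk 13, set 1) → VC-HIT  vc=[5, 11]
9: 0x6f (blk 13, set 1) → L1-HIT  vc=[5, 11]
10: 0x3d (blk 7, set 1) → MISS  vc=[5, 11, 13]
11: 0x6a (blk 13, set 1) → VC-HIT  vc=[5, 11, 7]
12: 0x2b (blk 5, set 1) → VC-HIT  vc=[13, 11, 7]
13: 0x6f (blk 13, set 1) → VC-HIT  vc=[5, 11, 7]
14: 0x6d (blk 13, set 1) → L1-HIT  vc=[5, 11, 7]

OUTCOME = VC-HIT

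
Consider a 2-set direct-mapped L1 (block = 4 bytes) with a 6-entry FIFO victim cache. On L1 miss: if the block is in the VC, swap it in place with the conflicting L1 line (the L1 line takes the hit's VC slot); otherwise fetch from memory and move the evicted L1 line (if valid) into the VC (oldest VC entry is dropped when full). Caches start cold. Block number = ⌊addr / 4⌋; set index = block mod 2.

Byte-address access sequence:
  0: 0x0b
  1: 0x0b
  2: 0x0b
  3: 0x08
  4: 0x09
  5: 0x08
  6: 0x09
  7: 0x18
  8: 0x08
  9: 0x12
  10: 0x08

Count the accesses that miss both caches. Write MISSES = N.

MISSES = 3

#0 0xb→b2/s0 MISS; vc=[]
#1 0xb→b2/s0 L1-HIT; vc=[]
#2 0xb→b2/s0 L1-HIT; vc=[]
#3 0x8→b2/s0 L1-HIT; vc=[]
#4 0x9→b2/s0 L1-HIT; vc=[]
#5 0x8→b2/s0 L1-HIT; vc=[]
#6 0x9→b2/s0 L1-HIT; vc=[]
#7 0x18→b6/s0 MISS; vc=[2]
#8 0x8→b2/s0 VC-HIT; vc=[6]
#9 0x12→b4/s0 MISS; vc=[6,2]
#10 0x8→b2/s0 VC-HIT; vc=[6,4]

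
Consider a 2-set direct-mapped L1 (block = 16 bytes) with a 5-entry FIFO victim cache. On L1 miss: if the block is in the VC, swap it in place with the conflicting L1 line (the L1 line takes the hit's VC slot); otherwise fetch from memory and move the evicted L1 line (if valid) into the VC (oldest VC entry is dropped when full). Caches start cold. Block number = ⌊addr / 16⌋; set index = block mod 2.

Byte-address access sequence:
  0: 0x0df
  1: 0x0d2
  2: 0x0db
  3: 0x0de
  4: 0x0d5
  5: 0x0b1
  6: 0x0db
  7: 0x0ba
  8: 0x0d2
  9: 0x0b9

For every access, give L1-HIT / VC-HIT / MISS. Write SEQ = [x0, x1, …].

SEQ = [MISS, L1-HIT, L1-HIT, L1-HIT, L1-HIT, MISS, VC-HIT, VC-HIT, VC-HIT, VC-HIT]

#0 0xdf→b13/s1 MISS; vc=[]
#1 0xd2→b13/s1 L1-HIT; vc=[]
#2 0xdb→b13/s1 L1-HIT; vc=[]
#3 0xde→b13/s1 L1-HIT; vc=[]
#4 0xd5→b13/s1 L1-HIT; vc=[]
#5 0xb1→b11/s1 MISS; vc=[13]
#6 0xdb→b13/s1 VC-HIT; vc=[11]
#7 0xba→b11/s1 VC-HIT; vc=[13]
#8 0xd2→b13/s1 VC-HIT; vc=[11]
#9 0xb9→b11/s1 VC-HIT; vc=[13]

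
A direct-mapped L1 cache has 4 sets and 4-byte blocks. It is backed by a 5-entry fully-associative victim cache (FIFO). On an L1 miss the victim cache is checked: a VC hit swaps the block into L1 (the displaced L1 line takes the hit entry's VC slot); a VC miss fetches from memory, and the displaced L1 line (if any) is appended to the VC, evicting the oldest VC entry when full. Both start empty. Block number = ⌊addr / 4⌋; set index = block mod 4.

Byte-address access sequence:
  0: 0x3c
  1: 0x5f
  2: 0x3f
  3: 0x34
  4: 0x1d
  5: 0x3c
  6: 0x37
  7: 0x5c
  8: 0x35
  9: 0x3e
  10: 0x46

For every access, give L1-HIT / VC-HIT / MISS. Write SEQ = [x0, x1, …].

SEQ = [MISS, MISS, VC-HIT, MISS, MISS, VC-HIT, L1-HIT, VC-HIT, L1-HIT, VC-HIT, MISS]

0: 0x3c (blk 15, set 3) → MISS  vc=[]
1: 0x5f (blk 23, set 3) → MISS  vc=[15]
2: 0x3f (blk 15, set 3) → VC-HIT  vc=[23]
3: 0x34 (blk 13, set 1) → MISS  vc=[23]
4: 0x1d (blk 7, set 3) → MISS  vc=[23, 15]
5: 0x3c (blk 15, set 3) → VC-HIT  vc=[23, 7]
6: 0x37 (blk 13, set 1) → L1-HIT  vc=[23, 7]
7: 0x5c (blk 23, set 3) → VC-HIT  vc=[15, 7]
8: 0x35 (blk 13, set 1) → L1-HIT  vc=[15, 7]
9: 0x3e (blk 15, set 3) → VC-HIT  vc=[23, 7]
10: 0x46 (blk 17, set 1) → MISS  vc=[23, 7, 13]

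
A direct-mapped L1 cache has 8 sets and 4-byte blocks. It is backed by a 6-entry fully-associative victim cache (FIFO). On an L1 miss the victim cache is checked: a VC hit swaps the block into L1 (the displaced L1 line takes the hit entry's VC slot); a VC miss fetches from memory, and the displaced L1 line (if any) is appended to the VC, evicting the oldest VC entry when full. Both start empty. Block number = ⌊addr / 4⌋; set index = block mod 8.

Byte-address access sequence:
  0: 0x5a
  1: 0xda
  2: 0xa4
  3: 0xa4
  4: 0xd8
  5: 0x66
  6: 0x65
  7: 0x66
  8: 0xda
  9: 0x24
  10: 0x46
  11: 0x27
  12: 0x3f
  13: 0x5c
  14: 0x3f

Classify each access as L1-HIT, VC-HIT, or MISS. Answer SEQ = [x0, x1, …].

SEQ = [MISS, MISS, MISS, L1-HIT, L1-HIT, MISS, L1-HIT, L1-HIT, L1-HIT, MISS, MISS, VC-HIT, MISS, MISS, VC-HIT]

  [0] addr=0x5a blk=22 s=6: MISS | VC []
  [1] addr=0xda blk=54 s=6: MISS | VC [22]
  [2] addr=0xa4 blk=41 s=1: MISS | VC [22]
  [3] addr=0xa4 blk=41 s=1: L1-HIT | VC [22]
  [4] addr=0xd8 blk=54 s=6: L1-HIT | VC [22]
  [5] addr=0x66 blk=25 s=1: MISS | VC [22, 41]
  [6] addr=0x65 blk=25 s=1: L1-HIT | VC [22, 41]
  [7] addr=0x66 blk=25 s=1: L1-HIT | VC [22, 41]
  [8] addr=0xda blk=54 s=6: L1-HIT | VC [22, 41]
  [9] addr=0x24 blk=9 s=1: MISS | VC [22, 41, 25]
  [10] addr=0x46 blk=17 s=1: MISS | VC [22, 41, 25, 9]
  [11] addr=0x27 blk=9 s=1: VC-HIT | VC [22, 41, 25, 17]
  [12] addr=0x3f blk=15 s=7: MISS | VC [22, 41, 25, 17]
  [13] addr=0x5c blk=23 s=7: MISS | VC [22, 41, 25, 17, 15]
  [14] addr=0x3f blk=15 s=7: VC-HIT | VC [22, 41, 25, 17, 23]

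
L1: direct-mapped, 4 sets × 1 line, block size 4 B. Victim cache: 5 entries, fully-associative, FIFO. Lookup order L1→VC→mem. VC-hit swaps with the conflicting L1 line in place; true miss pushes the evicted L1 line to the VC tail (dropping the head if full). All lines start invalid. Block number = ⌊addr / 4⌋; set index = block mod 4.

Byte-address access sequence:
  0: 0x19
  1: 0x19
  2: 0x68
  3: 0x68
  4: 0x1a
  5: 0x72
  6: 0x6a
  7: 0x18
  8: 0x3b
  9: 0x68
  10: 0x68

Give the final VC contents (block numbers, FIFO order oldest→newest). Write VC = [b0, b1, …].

VC = [14, 6]

#0 0x19→b6/s2 MISS; vc=[]
#1 0x19→b6/s2 L1-HIT; vc=[]
#2 0x68→b26/s2 MISS; vc=[6]
#3 0x68→b26/s2 L1-HIT; vc=[6]
#4 0x1a→b6/s2 VC-HIT; vc=[26]
#5 0x72→b28/s0 MISS; vc=[26]
#6 0x6a→b26/s2 VC-HIT; vc=[6]
#7 0x18→b6/s2 VC-HIT; vc=[26]
#8 0x3b→b14/s2 MISS; vc=[26,6]
#9 0x68→b26/s2 VC-HIT; vc=[14,6]
#10 0x68→b26/s2 L1-HIT; vc=[14,6]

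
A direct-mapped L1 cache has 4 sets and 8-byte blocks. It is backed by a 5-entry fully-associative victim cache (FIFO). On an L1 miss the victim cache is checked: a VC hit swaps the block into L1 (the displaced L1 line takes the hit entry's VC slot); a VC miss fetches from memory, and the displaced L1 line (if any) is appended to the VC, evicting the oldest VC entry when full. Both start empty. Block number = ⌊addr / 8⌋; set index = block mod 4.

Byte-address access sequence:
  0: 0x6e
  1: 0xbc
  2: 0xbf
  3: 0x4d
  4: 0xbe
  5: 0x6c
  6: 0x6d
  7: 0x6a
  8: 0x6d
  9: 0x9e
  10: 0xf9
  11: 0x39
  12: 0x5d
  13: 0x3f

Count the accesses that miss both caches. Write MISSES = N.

MISSES = 7

  [0] addr=0x6e blk=13 s=1: MISS | VC []
  [1] addr=0xbc blk=23 s=3: MISS | VC []
  [2] addr=0xbf blk=23 s=3: L1-HIT | VC []
  [3] addr=0x4d blk=9 s=1: MISS | VC [13]
  [4] addr=0xbe blk=23 s=3: L1-HIT | VC [13]
  [5] addr=0x6c blk=13 s=1: VC-HIT | VC [9]
  [6] addr=0x6d blk=13 s=1: L1-HIT | VC [9]
  [7] addr=0x6a blk=13 s=1: L1-HIT | VC [9]
  [8] addr=0x6d blk=13 s=1: L1-HIT | VC [9]
  [9] addr=0x9e blk=19 s=3: MISS | VC [9, 23]
  [10] addr=0xf9 blk=31 s=3: MISS | VC [9, 23, 19]
  [11] addr=0x39 blk=7 s=3: MISS | VC [9, 23, 19, 31]
  [12] addr=0x5d blk=11 s=3: MISS | VC [9, 23, 19, 31, 7]
  [13] addr=0x3f blk=7 s=3: VC-HIT | VC [9, 23, 19, 31, 11]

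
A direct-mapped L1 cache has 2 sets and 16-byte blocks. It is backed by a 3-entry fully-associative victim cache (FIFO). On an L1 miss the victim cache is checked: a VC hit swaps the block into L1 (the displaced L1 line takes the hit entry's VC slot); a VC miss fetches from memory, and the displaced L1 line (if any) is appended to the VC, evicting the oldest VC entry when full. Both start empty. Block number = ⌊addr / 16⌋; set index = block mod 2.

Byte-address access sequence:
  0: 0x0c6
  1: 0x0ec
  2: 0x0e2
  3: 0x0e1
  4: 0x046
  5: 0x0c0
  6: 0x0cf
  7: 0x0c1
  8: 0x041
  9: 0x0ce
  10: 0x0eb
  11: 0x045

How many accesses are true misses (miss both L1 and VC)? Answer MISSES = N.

MISSES = 3

0: 0xc6 (blk 12, set 0) → MISS  vc=[]
1: 0xec (blk 14, set 0) → MISS  vc=[12]
2: 0xe2 (blk 14, set 0) → L1-HIT  vc=[12]
3: 0xe1 (blk 14, set 0) → L1-HIT  vc=[12]
4: 0x46 (blk 4, set 0) → MISS  vc=[12, 14]
5: 0xc0 (blk 12, set 0) → VC-HIT  vc=[4, 14]
6: 0xcf (blk 12, set 0) → L1-HIT  vc=[4, 14]
7: 0xc1 (blk 12, set 0) → L1-HIT  vc=[4, 14]
8: 0x41 (blk 4, set 0) → VC-HIT  vc=[12, 14]
9: 0xce (blk 12, set 0) → VC-HIT  vc=[4, 14]
10: 0xeb (blk 14, set 0) → VC-HIT  vc=[4, 12]
11: 0x45 (blk 4, set 0) → VC-HIT  vc=[14, 12]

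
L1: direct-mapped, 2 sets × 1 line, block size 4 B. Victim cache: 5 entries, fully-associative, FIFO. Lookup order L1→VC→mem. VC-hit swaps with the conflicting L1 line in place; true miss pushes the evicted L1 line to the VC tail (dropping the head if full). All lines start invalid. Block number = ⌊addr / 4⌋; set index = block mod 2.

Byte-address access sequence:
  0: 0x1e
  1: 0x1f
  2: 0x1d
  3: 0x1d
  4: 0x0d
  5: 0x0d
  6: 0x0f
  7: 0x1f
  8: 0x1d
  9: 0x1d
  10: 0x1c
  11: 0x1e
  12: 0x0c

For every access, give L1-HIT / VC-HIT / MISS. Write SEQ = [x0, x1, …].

SEQ = [MISS, L1-HIT, L1-HIT, L1-HIT, MISS, L1-HIT, L1-HIT, VC-HIT, L1-HIT, L1-HIT, L1-HIT, L1-HIT, VC-HIT]

0: 0x1e (blk 7, set 1) → MISS  vc=[]
1: 0x1f (blk 7, set 1) → L1-HIT  vc=[]
2: 0x1d (blk 7, set 1) → L1-HIT  vc=[]
3: 0x1d (blk 7, set 1) → L1-HIT  vc=[]
4: 0xd (blk 3, set 1) → MISS  vc=[7]
5: 0xd (blk 3, set 1) → L1-HIT  vc=[7]
6: 0xf (blk 3, set 1) → L1-HIT  vc=[7]
7: 0x1f (blk 7, set 1) → VC-HIT  vc=[3]
8: 0x1d (blk 7, set 1) → L1-HIT  vc=[3]
9: 0x1d (blk 7, set 1) → L1-HIT  vc=[3]
10: 0x1c (blk 7, set 1) → L1-HIT  vc=[3]
11: 0x1e (blk 7, set 1) → L1-HIT  vc=[3]
12: 0xc (blk 3, set 1) → VC-HIT  vc=[7]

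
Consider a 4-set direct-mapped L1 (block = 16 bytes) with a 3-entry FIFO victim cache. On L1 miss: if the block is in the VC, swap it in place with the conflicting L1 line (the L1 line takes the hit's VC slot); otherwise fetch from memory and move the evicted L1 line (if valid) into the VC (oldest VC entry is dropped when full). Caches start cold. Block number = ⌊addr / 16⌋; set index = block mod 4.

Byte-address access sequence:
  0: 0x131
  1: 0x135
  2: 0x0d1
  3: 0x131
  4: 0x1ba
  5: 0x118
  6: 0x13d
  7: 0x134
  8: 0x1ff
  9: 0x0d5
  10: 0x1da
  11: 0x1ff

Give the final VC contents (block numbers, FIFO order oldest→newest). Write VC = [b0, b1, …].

VC = [17, 19, 13]

#0 0x131→b19/s3 MISS; vc=[]
#1 0x135→b19/s3 L1-HIT; vc=[]
#2 0xd1→b13/s1 MISS; vc=[]
#3 0x131→b19/s3 L1-HIT; vc=[]
#4 0x1ba→b27/s3 MISS; vc=[19]
#5 0x118→b17/s1 MISS; vc=[19,13]
#6 0x13d→b19/s3 VC-HIT; vc=[27,13]
#7 0x134→b19/s3 L1-HIT; vc=[27,13]
#8 0x1ff→b31/s3 MISS; vc=[27,13,19]
#9 0xd5→b13/s1 VC-HIT; vc=[27,17,19]
#10 0x1da→b29/s1 MISS; vc=[17,19,13]
#11 0x1ff→b31/s3 L1-HIT; vc=[17,19,13]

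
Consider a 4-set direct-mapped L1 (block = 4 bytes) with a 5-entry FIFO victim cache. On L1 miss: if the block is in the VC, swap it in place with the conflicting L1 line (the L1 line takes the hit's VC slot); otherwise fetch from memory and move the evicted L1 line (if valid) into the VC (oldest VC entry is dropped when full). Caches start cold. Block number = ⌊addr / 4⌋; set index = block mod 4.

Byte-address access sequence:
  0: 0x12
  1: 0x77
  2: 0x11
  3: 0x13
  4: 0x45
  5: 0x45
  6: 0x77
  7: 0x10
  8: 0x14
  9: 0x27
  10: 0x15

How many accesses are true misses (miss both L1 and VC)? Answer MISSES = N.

0: 0x12 (blk 4, set 0) → MISS  vc=[]
1: 0x77 (blk 29, set 1) → MISS  vc=[]
2: 0x11 (blk 4, set 0) → L1-HIT  vc=[]
3: 0x13 (blk 4, set 0) → L1-HIT  vc=[]
4: 0x45 (blk 17, set 1) → MISS  vc=[29]
5: 0x45 (blk 17, set 1) → L1-HIT  vc=[29]
6: 0x77 (blk 29, set 1) → VC-HIT  vc=[17]
7: 0x10 (blk 4, set 0) → L1-HIT  vc=[17]
8: 0x14 (blk 5, set 1) → MISS  vc=[17, 29]
9: 0x27 (blk 9, set 1) → MISS  vc=[17, 29, 5]
10: 0x15 (blk 5, set 1) → VC-HIT  vc=[17, 29, 9]

MISSES = 5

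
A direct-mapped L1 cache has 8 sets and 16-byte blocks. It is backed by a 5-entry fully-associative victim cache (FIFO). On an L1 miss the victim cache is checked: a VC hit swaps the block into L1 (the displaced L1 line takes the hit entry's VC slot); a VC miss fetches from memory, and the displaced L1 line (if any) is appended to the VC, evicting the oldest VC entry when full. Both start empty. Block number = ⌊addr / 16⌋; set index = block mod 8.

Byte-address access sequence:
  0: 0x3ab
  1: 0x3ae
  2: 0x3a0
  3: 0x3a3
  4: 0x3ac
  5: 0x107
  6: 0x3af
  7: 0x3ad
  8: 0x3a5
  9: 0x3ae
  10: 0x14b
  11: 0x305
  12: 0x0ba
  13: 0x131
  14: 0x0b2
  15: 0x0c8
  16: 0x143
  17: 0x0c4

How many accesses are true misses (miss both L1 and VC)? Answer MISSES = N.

MISSES = 7

#0 0x3ab→b58/s2 MISS; vc=[]
#1 0x3ae→b58/s2 L1-HIT; vc=[]
#2 0x3a0→b58/s2 L1-HIT; vc=[]
#3 0x3a3→b58/s2 L1-HIT; vc=[]
#4 0x3ac→b58/s2 L1-HIT; vc=[]
#5 0x107→b16/s0 MISS; vc=[]
#6 0x3af→b58/s2 L1-HIT; vc=[]
#7 0x3ad→b58/s2 L1-HIT; vc=[]
#8 0x3a5→b58/s2 L1-HIT; vc=[]
#9 0x3ae→b58/s2 L1-HIT; vc=[]
#10 0x14b→b20/s4 MISS; vc=[]
#11 0x305→b48/s0 MISS; vc=[16]
#12 0xba→b11/s3 MISS; vc=[16]
#13 0x131→b19/s3 MISS; vc=[16,11]
#14 0xb2→b11/s3 VC-HIT; vc=[16,19]
#15 0xc8→b12/s4 MISS; vc=[16,19,20]
#16 0x143→b20/s4 VC-HIT; vc=[16,19,12]
#17 0xc4→b12/s4 VC-HIT; vc=[16,19,20]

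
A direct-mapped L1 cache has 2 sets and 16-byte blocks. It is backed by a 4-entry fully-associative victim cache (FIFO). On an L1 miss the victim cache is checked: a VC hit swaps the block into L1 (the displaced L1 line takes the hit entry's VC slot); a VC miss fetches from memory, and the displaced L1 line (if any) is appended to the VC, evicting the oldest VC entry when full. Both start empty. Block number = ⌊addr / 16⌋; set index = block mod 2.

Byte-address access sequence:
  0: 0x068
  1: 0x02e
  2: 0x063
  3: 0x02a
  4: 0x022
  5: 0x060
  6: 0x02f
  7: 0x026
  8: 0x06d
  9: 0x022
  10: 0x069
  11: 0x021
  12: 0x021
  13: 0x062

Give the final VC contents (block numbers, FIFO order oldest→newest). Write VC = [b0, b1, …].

  [0] addr=0x68 blk=6 s=0: MISS | VC []
  [1] addr=0x2e blk=2 s=0: MISS | VC [6]
  [2] addr=0x63 blk=6 s=0: VC-HIT | VC [2]
  [3] addr=0x2a blk=2 s=0: VC-HIT | VC [6]
  [4] addr=0x22 blk=2 s=0: L1-HIT | VC [6]
  [5] addr=0x60 blk=6 s=0: VC-HIT | VC [2]
  [6] addr=0x2f blk=2 s=0: VC-HIT | VC [6]
  [7] addr=0x26 blk=2 s=0: L1-HIT | VC [6]
  [8] addr=0x6d blk=6 s=0: VC-HIT | VC [2]
  [9] addr=0x22 blk=2 s=0: VC-HIT | VC [6]
  [10] addr=0x69 blk=6 s=0: VC-HIT | VC [2]
  [11] addr=0x21 blk=2 s=0: VC-HIT | VC [6]
  [12] addr=0x21 blk=2 s=0: L1-HIT | VC [6]
  [13] addr=0x62 blk=6 s=0: VC-HIT | VC [2]

VC = [2]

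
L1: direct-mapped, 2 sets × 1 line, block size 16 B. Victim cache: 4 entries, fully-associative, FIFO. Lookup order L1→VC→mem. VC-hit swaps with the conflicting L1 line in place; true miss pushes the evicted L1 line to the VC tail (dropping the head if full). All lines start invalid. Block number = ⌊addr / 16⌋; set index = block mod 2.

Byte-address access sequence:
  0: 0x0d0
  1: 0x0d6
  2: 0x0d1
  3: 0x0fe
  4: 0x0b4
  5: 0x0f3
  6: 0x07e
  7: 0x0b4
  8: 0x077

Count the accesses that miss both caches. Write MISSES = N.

MISSES = 4

#0 0xd0→b13/s1 MISS; vc=[]
#1 0xd6→b13/s1 L1-HIT; vc=[]
#2 0xd1→b13/s1 L1-HIT; vc=[]
#3 0xfe→b15/s1 MISS; vc=[13]
#4 0xb4→b11/s1 MISS; vc=[13,15]
#5 0xf3→b15/s1 VC-HIT; vc=[13,11]
#6 0x7e→b7/s1 MISS; vc=[13,11,15]
#7 0xb4→b11/s1 VC-HIT; vc=[13,7,15]
#8 0x77→b7/s1 VC-HIT; vc=[13,11,15]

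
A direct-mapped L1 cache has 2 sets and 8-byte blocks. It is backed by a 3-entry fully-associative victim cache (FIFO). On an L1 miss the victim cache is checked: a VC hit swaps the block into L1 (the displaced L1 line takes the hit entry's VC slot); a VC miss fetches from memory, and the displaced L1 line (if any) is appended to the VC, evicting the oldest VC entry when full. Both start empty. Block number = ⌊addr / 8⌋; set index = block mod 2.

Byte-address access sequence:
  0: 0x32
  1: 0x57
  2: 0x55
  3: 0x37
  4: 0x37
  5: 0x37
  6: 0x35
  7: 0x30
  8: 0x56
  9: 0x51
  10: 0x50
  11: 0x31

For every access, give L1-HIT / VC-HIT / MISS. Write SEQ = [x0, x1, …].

0: 0x32 (blk 6, set 0) → MISS  vc=[]
1: 0x57 (blk 10, set 0) → MISS  vc=[6]
2: 0x55 (blk 10, set 0) → L1-HIT  vc=[6]
3: 0x37 (blk 6, set 0) → VC-HIT  vc=[10]
4: 0x37 (blk 6, set 0) → L1-HIT  vc=[10]
5: 0x37 (blk 6, set 0) → L1-HIT  vc=[10]
6: 0x35 (blk 6, set 0) → L1-HIT  vc=[10]
7: 0x30 (blk 6, set 0) → L1-HIT  vc=[10]
8: 0x56 (blk 10, set 0) → VC-HIT  vc=[6]
9: 0x51 (blk 10, set 0) → L1-HIT  vc=[6]
10: 0x50 (blk 10, set 0) → L1-HIT  vc=[6]
11: 0x31 (blk 6, set 0) → VC-HIT  vc=[10]

SEQ = [MISS, MISS, L1-HIT, VC-HIT, L1-HIT, L1-HIT, L1-HIT, L1-HIT, VC-HIT, L1-HIT, L1-HIT, VC-HIT]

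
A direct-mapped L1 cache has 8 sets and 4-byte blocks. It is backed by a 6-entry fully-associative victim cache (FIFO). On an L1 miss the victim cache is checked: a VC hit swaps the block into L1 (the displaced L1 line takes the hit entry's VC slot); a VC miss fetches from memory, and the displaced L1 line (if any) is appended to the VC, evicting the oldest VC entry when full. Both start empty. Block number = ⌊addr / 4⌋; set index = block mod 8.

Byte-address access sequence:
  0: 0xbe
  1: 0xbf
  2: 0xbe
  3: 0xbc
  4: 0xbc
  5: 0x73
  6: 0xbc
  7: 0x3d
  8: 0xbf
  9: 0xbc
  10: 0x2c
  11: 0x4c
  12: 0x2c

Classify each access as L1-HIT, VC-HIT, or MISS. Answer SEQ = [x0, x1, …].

SEQ = [MISS, L1-HIT, L1-HIT, L1-HIT, L1-HIT, MISS, L1-HIT, MISS, VC-HIT, L1-HIT, MISS, MISS, VC-HIT]

0: 0xbe (blk 47, set 7) → MISS  vc=[]
1: 0xbf (blk 47, set 7) → L1-HIT  vc=[]
2: 0xbe (blk 47, set 7) → L1-HIT  vc=[]
3: 0xbc (blk 47, set 7) → L1-HIT  vc=[]
4: 0xbc (blk 47, set 7) → L1-HIT  vc=[]
5: 0x73 (blk 28, set 4) → MISS  vc=[]
6: 0xbc (blk 47, set 7) → L1-HIT  vc=[]
7: 0x3d (blk 15, set 7) → MISS  vc=[47]
8: 0xbf (blk 47, set 7) → VC-HIT  vc=[15]
9: 0xbc (blk 47, set 7) → L1-HIT  vc=[15]
10: 0x2c (blk 11, set 3) → MISS  vc=[15]
11: 0x4c (blk 19, set 3) → MISS  vc=[15, 11]
12: 0x2c (blk 11, set 3) → VC-HIT  vc=[15, 19]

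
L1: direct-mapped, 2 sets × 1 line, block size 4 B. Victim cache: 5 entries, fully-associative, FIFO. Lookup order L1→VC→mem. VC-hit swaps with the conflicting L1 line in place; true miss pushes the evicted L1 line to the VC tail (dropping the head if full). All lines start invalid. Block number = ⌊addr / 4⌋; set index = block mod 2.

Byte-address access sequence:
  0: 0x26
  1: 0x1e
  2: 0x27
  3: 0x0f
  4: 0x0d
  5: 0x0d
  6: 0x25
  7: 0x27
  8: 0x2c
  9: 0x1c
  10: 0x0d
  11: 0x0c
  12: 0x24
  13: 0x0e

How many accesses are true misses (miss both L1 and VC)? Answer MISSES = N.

MISSES = 4

#0 0x26→b9/s1 MISS; vc=[]
#1 0x1e→b7/s1 MISS; vc=[9]
#2 0x27→b9/s1 VC-HIT; vc=[7]
#3 0xf→b3/s1 MISS; vc=[7,9]
#4 0xd→b3/s1 L1-HIT; vc=[7,9]
#5 0xd→b3/s1 L1-HIT; vc=[7,9]
#6 0x25→b9/s1 VC-HIT; vc=[7,3]
#7 0x27→b9/s1 L1-HIT; vc=[7,3]
#8 0x2c→b11/s1 MISS; vc=[7,3,9]
#9 0x1c→b7/s1 VC-HIT; vc=[11,3,9]
#10 0xd→b3/s1 VC-HIT; vc=[11,7,9]
#11 0xc→b3/s1 L1-HIT; vc=[11,7,9]
#12 0x24→b9/s1 VC-HIT; vc=[11,7,3]
#13 0xe→b3/s1 VC-HIT; vc=[11,7,9]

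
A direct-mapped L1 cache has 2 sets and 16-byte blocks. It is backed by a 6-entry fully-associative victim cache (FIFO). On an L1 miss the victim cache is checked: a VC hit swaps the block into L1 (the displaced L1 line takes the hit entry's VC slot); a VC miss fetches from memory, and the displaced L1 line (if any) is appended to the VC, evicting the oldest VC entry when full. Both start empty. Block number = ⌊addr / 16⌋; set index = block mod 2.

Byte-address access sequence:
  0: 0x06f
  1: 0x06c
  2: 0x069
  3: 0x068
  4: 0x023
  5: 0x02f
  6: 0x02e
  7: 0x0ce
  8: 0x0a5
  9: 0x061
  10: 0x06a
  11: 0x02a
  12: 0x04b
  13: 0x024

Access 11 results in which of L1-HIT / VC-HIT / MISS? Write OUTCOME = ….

OUTCOME = VC-HIT

  [0] addr=0x6f blk=6 s=0: MISS | VC []
  [1] addr=0x6c blk=6 s=0: L1-HIT | VC []
  [2] addr=0x69 blk=6 s=0: L1-HIT | VC []
  [3] addr=0x68 blk=6 s=0: L1-HIT | VC []
  [4] addr=0x23 blk=2 s=0: MISS | VC [6]
  [5] addr=0x2f blk=2 s=0: L1-HIT | VC [6]
  [6] addr=0x2e blk=2 s=0: L1-HIT | VC [6]
  [7] addr=0xce blk=12 s=0: MISS | VC [6, 2]
  [8] addr=0xa5 blk=10 s=0: MISS | VC [6, 2, 12]
  [9] addr=0x61 blk=6 s=0: VC-HIT | VC [10, 2, 12]
  [10] addr=0x6a blk=6 s=0: L1-HIT | VC [10, 2, 12]
  [11] addr=0x2a blk=2 s=0: VC-HIT | VC [10, 6, 12]
  [12] addr=0x4b blk=4 s=0: MISS | VC [10, 6, 12, 2]
  [13] addr=0x24 blk=2 s=0: VC-HIT | VC [10, 6, 12, 4]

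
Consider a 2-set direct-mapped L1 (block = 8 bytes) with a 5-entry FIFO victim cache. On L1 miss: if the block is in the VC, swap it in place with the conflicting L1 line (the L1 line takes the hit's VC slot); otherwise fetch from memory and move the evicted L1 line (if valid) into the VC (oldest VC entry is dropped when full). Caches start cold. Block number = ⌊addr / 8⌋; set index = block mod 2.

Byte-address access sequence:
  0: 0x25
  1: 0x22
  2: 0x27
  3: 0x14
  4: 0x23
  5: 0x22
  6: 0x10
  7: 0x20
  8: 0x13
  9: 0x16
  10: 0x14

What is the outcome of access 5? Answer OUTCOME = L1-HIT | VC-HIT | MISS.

  [0] addr=0x25 blk=4 s=0: MISS | VC []
  [1] addr=0x22 blk=4 s=0: L1-HIT | VC []
  [2] addr=0x27 blk=4 s=0: L1-HIT | VC []
  [3] addr=0x14 blk=2 s=0: MISS | VC [4]
  [4] addr=0x23 blk=4 s=0: VC-HIT | VC [2]
  [5] addr=0x22 blk=4 s=0: L1-HIT | VC [2]
  [6] addr=0x10 blk=2 s=0: VC-HIT | VC [4]
  [7] addr=0x20 blk=4 s=0: VC-HIT | VC [2]
  [8] addr=0x13 blk=2 s=0: VC-HIT | VC [4]
  [9] addr=0x16 blk=2 s=0: L1-HIT | VC [4]
  [10] addr=0x14 blk=2 s=0: L1-HIT | VC [4]

OUTCOME = L1-HIT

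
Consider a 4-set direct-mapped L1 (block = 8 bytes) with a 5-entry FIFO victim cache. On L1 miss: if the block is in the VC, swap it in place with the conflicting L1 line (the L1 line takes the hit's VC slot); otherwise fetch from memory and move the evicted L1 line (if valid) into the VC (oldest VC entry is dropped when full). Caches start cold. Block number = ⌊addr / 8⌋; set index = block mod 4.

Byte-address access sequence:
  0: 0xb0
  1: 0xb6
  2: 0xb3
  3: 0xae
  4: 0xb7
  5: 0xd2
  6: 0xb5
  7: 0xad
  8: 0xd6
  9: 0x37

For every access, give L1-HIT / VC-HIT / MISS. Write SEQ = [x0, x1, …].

SEQ = [MISS, L1-HIT, L1-HIT, MISS, L1-HIT, MISS, VC-HIT, L1-HIT, VC-HIT, MISS]

0: 0xb0 (blk 22, set 2) → MISS  vc=[]
1: 0xb6 (blk 22, set 2) → L1-HIT  vc=[]
2: 0xb3 (blk 22, set 2) → L1-HIT  vc=[]
3: 0xae (blk 21, set 1) → MISS  vc=[]
4: 0xb7 (blk 22, set 2) → L1-HIT  vc=[]
5: 0xd2 (blk 26, set 2) → MISS  vc=[22]
6: 0xb5 (blk 22, set 2) → VC-HIT  vc=[26]
7: 0xad (blk 21, set 1) → L1-HIT  vc=[26]
8: 0xd6 (blk 26, set 2) → VC-HIT  vc=[22]
9: 0x37 (blk 6, set 2) → MISS  vc=[22, 26]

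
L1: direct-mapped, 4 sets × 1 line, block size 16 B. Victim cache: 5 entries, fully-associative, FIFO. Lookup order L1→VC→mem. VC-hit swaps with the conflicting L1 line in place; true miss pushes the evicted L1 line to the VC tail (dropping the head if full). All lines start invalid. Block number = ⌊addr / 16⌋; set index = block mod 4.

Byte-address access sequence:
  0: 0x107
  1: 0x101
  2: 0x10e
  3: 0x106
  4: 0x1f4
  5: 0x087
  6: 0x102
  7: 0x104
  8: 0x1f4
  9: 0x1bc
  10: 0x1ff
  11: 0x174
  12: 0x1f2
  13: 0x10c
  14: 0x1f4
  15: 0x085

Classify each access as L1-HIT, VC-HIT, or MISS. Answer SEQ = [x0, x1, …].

#0 0x107→b16/s0 MISS; vc=[]
#1 0x101→b16/s0 L1-HIT; vc=[]
#2 0x10e→b16/s0 L1-HIT; vc=[]
#3 0x106→b16/s0 L1-HIT; vc=[]
#4 0x1f4→b31/s3 MISS; vc=[]
#5 0x87→b8/s0 MISS; vc=[16]
#6 0x102→b16/s0 VC-HIT; vc=[8]
#7 0x104→b16/s0 L1-HIT; vc=[8]
#8 0x1f4→b31/s3 L1-HIT; vc=[8]
#9 0x1bc→b27/s3 MISS; vc=[8,31]
#10 0x1ff→b31/s3 VC-HIT; vc=[8,27]
#11 0x174→b23/s3 MISS; vc=[8,27,31]
#12 0x1f2→b31/s3 VC-HIT; vc=[8,27,23]
#13 0x10c→b16/s0 L1-HIT; vc=[8,27,23]
#14 0x1f4→b31/s3 L1-HIT; vc=[8,27,23]
#15 0x85→b8/s0 VC-HIT; vc=[16,27,23]

SEQ = [MISS, L1-HIT, L1-HIT, L1-HIT, MISS, MISS, VC-HIT, L1-HIT, L1-HIT, MISS, VC-HIT, MISS, VC-HIT, L1-HIT, L1-HIT, VC-HIT]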